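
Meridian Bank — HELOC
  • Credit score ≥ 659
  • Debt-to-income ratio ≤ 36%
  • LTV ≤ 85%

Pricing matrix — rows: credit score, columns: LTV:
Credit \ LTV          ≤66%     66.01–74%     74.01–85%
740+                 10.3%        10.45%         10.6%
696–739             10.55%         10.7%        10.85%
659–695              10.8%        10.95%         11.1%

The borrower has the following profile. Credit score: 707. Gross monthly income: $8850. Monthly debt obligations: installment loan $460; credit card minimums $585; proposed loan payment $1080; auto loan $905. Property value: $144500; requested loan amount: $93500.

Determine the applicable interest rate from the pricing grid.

Credit score 707 ≥ 659; Total monthly debts = (460 + 585 + 1,080 + 905) = 3,030. Debt-to-income = 3,030/8,850 = 34.2% — meets 36% limit
Loan-to-value = 93,500/144,500 = 64.7% — pass (85% max)
Score 707 is in the 696–739 band; LTV 64.7% is in the ≤66% band → 10.55%.

10.55%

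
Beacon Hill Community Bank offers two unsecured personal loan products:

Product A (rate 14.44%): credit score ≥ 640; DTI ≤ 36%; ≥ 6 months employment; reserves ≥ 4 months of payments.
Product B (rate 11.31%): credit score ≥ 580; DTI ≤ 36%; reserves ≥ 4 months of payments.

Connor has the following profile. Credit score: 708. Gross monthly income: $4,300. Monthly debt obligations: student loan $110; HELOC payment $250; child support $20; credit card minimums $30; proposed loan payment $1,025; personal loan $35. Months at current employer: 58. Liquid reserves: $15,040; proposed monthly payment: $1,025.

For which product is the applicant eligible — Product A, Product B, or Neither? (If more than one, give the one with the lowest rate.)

Product B

Total debts = (110 + 250 + 20 + 30 + 1,025 + 35) = 1,470; DTI = 1,470/4,300 = 34.2%.
Reserves = 15,040/1,025 = 14.7 months.
Product A: score 708 ≥ 640; DTI 34.2% ≤ 36%; employment 58 ≥ 6 mo; reserves 14.7 ≥ 4 mo → qualifies.
Product B: score 708 ≥ 580; DTI 34.2% ≤ 36%; reserves 14.7 ≥ 4 mo → qualifies.
Qualifying: Product A, Product B. Lowest rate is 11.31% → Product B.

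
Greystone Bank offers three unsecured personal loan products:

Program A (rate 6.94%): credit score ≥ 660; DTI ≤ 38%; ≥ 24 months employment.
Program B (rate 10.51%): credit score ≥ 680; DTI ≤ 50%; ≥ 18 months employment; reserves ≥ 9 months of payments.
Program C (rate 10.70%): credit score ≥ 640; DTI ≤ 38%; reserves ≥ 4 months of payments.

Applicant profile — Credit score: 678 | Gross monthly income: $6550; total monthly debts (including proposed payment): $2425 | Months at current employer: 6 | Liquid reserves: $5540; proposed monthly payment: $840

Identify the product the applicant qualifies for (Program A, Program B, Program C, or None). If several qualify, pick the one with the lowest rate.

DTI = 2,425/6,550 = 37%.
Reserves = 5,540/840 = 6.6 months.
Program A: score 678 ≥ 660; DTI 37% ≤ 38%; employment 6 < 24 mo → does not qualify.
Program B: score 678 < 680; DTI 37% ≤ 50%; employment 6 < 18 mo; reserves 6.6 < 9 mo → does not qualify.
Program C: score 678 ≥ 640; DTI 37% ≤ 38%; reserves 6.6 ≥ 4 mo → qualifies.

Program C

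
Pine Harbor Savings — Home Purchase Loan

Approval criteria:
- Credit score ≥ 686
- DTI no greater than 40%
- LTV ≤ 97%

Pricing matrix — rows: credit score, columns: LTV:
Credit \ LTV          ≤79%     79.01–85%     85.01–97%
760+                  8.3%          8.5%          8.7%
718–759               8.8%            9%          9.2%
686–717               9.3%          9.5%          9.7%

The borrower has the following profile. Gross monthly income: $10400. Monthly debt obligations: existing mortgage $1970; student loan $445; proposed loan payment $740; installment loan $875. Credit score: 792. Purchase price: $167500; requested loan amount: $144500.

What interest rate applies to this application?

8.7%

Credit score 792 ≥ 686; Total monthly debts = (1,970 + 445 + 740 + 875) = 4,030. Debt-to-income = 4,030/10,400 = 38.8% — meets 40% limit
Loan-to-value = 144,500/167,500 = 86.3% — pass (97% max)
Score 792 is in the 760+ band; LTV 86.3% is in the 85.01–97% band → 8.7%.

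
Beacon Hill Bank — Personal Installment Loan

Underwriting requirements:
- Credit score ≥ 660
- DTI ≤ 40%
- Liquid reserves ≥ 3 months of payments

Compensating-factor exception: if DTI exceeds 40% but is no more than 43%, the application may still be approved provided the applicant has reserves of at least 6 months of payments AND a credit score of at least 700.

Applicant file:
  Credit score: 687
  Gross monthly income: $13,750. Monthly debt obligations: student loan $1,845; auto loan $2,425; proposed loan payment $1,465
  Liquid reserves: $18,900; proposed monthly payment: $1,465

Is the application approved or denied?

Credit score 687 ≥ 660 (meets base)
Total debts = (1,845 + 2,425 + 1,465) = 5,735. DTI: 5,735 ÷ 13,750 = 41.7%, over the 40% base limit.
Reserves = 18,900/1,465 = 12.9 months ≥ 3
DTI 41.7% is within the 40%–43% exception band; checking compensating factors.
Override check — reserves: 12.9 mo (ok); score: 687 (below 700).
Compensating-factor requirement not fully met.

Denied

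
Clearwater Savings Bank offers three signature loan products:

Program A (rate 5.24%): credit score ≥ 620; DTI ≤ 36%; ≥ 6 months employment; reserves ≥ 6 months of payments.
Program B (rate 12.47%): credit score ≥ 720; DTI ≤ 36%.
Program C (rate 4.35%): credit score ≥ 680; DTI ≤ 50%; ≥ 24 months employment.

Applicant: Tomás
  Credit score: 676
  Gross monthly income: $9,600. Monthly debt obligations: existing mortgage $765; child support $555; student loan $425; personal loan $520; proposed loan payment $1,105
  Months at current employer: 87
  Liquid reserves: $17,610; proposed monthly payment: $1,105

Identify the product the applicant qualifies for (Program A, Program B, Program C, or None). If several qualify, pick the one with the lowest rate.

Program A

Total debts = (765 + 555 + 425 + 520 + 1,105) = 3,370; DTI = 3,370/9,600 = 35.1%.
Reserves = 17,610/1,105 = 15.9 months.
Program A: score 676 ≥ 620; DTI 35.1% ≤ 36%; employment 87 ≥ 6 mo; reserves 15.9 ≥ 6 mo → qualifies.
Program B: score 676 < 720; DTI 35.1% ≤ 36% → does not qualify.
Program C: score 676 < 680; DTI 35.1% ≤ 50%; employment 87 ≥ 24 mo → does not qualify.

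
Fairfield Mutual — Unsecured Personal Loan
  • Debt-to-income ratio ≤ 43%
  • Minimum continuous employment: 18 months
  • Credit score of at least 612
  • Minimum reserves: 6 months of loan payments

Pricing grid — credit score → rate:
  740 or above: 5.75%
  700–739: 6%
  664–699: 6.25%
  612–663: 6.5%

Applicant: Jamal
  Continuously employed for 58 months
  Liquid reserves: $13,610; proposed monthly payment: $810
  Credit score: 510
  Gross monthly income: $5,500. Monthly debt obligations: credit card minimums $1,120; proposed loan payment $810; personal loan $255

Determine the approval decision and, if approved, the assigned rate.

Credit score 510 < 612 (below minimum)
Total monthly debts = (1,120 + 810 + 255) = 2,185. DTI: 2,185 ÷ 5,500 = 39.7%, within the 43% cap
Employment 58 ≥ 18 months
Liquid reserves cover 13,610/810 = 16.8 months — ≥ 6 required
Not all requirements met → denied.

Denied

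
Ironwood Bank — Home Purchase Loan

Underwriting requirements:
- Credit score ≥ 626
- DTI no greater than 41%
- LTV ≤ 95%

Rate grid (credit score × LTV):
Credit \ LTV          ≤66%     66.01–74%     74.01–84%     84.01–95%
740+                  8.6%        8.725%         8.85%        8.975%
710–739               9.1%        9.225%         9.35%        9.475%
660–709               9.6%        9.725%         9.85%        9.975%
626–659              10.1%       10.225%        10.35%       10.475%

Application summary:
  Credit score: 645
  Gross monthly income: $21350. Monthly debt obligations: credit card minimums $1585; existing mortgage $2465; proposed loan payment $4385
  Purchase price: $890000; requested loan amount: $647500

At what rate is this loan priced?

10.225%

Credit score 645 ≥ 626; Total monthly debts = (1,585 + 2,465 + 4,385) = 8,435. DTI = 8,435/21,350 = 39.5% ≤ 41%
LTV = 647,500/890,000 = 72.8% ≤ 95%
Row: 645 falls in 626–659. Column: 72.8% falls in 66.01–74%. Rate = 10.225%.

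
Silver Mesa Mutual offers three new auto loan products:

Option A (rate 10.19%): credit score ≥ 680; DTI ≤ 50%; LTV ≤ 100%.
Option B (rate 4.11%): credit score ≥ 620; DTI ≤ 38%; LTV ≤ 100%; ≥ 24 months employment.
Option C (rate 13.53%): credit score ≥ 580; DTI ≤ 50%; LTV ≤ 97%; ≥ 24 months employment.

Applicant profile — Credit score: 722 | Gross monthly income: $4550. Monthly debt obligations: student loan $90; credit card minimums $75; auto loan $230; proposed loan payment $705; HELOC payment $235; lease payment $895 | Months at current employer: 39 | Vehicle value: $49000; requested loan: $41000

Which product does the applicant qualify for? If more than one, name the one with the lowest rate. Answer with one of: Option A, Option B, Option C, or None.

Total debts = (90 + 75 + 230 + 705 + 235 + 895) = 2,230; DTI = 2,230/4,550 = 49%.
LTV = 41,000/49,000 = 83.7%.
Option A: score 722 ≥ 680; DTI 49% ≤ 50%; LTV 83.7% ≤ 100% → qualifies.
Option B: score 722 ≥ 620; DTI 49% > 38%; LTV 83.7% ≤ 100%; employment 39 ≥ 24 mo → does not qualify.
Option C: score 722 ≥ 580; DTI 49% ≤ 50%; LTV 83.7% ≤ 97%; employment 39 ≥ 24 mo → qualifies.
Qualifying: Option A, Option C. Lowest rate is 10.19% → Option A.

Option A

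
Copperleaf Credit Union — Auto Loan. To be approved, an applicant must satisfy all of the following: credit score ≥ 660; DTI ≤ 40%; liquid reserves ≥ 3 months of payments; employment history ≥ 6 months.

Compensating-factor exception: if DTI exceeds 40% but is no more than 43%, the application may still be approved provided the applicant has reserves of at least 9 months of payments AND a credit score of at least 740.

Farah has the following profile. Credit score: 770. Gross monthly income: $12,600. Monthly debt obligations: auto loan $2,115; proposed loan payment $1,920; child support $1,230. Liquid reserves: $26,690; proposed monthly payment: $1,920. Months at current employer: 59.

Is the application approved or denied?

Credit score 770 ≥ 660 (meets base)
Total debts = (2,115 + 1,920 + 1,230) = 5,265. DTI = 5,265/12,600 = 41.8% > 40% — standard DTI limit exceeded.
Liquid reserves cover 26,690/1,920 = 13.9 months — ≥ 3 required
Employment 59 ≥ 6 months
DTI 41.8% is within the 40%–43% exception band; checking compensating factors.
Reserves 13.9 ≥ 9 months; credit score 770 ≥ 740.
Both compensating conditions met → exception applies.

Approved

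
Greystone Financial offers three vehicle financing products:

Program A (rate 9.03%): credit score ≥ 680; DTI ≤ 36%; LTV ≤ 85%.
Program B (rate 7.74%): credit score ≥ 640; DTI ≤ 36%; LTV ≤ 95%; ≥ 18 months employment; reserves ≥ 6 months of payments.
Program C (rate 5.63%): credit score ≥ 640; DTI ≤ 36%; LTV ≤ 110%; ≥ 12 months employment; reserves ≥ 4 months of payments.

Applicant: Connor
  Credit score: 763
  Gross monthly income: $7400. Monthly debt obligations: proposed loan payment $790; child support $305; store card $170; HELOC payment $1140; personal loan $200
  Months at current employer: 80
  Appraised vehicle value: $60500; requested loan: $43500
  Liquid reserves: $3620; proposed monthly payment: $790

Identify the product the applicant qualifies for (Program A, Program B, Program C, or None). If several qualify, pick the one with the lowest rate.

Total debts = (790 + 305 + 170 + 1,140 + 200) = 2,605; DTI = 2,605/7,400 = 35.2%.
LTV = 43,500/60,500 = 71.9%.
Reserves = 3,620/790 = 4.6 months.
Program A: score 763 ≥ 680; DTI 35.2% ≤ 36%; LTV 71.9% ≤ 85% → qualifies.
Program B: score 763 ≥ 640; DTI 35.2% ≤ 36%; LTV 71.9% ≤ 95%; employment 80 ≥ 18 mo; reserves 4.6 < 6 mo → does not qualify.
Program C: score 763 ≥ 640; DTI 35.2% ≤ 36%; LTV 71.9% ≤ 110%; employment 80 ≥ 12 mo; reserves 4.6 ≥ 4 mo → qualifies.
Qualifying: Program A, Program C. Lowest rate is 5.63% → Program C.

Program C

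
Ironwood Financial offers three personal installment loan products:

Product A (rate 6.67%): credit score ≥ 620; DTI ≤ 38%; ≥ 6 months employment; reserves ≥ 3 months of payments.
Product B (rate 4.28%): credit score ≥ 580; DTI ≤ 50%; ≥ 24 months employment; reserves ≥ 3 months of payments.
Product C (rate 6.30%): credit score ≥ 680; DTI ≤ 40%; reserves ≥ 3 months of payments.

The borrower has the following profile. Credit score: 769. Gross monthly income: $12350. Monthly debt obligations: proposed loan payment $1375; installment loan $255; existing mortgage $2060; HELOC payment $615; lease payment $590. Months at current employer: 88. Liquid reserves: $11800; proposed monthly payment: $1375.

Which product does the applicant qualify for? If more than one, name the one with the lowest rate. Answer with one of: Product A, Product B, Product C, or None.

Product B

Total debts = (1,375 + 255 + 2,060 + 615 + 590) = 4,895; DTI = 4,895/12,350 = 39.6%.
Reserves = 11,800/1,375 = 8.6 months.
Product A: score 769 ≥ 620; DTI 39.6% > 38%; employment 88 ≥ 6 mo; reserves 8.6 ≥ 3 mo → does not qualify.
Product B: score 769 ≥ 580; DTI 39.6% ≤ 50%; employment 88 ≥ 24 mo; reserves 8.6 ≥ 3 mo → qualifies.
Product C: score 769 ≥ 680; DTI 39.6% ≤ 40%; reserves 8.6 ≥ 3 mo → qualifies.
Qualifying: Product B, Product C. Lowest rate is 4.28% → Product B.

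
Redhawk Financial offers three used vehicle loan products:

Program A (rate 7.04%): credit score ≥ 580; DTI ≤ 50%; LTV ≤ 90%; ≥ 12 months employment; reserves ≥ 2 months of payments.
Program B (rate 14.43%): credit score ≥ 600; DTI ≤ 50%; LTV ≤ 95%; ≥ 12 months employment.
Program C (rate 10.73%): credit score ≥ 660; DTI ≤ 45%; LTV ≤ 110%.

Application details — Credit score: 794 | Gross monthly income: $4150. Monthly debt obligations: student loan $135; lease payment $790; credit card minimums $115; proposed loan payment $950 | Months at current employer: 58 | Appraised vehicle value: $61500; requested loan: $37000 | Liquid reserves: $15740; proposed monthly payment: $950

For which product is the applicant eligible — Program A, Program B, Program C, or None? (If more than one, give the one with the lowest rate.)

Total debts = (135 + 790 + 115 + 950) = 1,990; DTI = 1,990/4,150 = 48%.
LTV = 37,000/61,500 = 60.2%.
Reserves = 15,740/950 = 16.6 months.
Program A: score 794 ≥ 580; DTI 48% ≤ 50%; LTV 60.2% ≤ 90%; employment 58 ≥ 12 mo; reserves 16.6 ≥ 2 mo → qualifies.
Program B: score 794 ≥ 600; DTI 48% ≤ 50%; LTV 60.2% ≤ 95%; employment 58 ≥ 12 mo → qualifies.
Program C: score 794 ≥ 660; DTI 48% > 45%; LTV 60.2% ≤ 110% → does not qualify.
Qualifying: Program A, Program B. Lowest rate is 7.04% → Program A.

Program A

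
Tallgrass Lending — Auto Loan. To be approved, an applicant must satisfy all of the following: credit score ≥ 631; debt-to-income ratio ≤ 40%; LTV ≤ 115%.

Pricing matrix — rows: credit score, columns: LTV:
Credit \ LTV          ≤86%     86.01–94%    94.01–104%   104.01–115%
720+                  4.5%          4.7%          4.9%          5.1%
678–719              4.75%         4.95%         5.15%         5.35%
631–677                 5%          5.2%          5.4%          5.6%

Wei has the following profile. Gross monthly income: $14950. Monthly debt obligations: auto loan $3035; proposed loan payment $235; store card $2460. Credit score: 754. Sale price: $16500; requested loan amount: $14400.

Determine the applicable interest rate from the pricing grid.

4.7%

Credit score 754 ≥ 631; Total monthly debts = (3,035 + 235 + 2,460) = 5,730. DTI = 5,730/14,950 = 38.3% ≤ 40%
LTV = 14,400/16,500 = 87.3% ≤ 115%
Row: 754 falls in 720+. Column: 87.3% falls in 86.01–94%. Rate = 4.7%.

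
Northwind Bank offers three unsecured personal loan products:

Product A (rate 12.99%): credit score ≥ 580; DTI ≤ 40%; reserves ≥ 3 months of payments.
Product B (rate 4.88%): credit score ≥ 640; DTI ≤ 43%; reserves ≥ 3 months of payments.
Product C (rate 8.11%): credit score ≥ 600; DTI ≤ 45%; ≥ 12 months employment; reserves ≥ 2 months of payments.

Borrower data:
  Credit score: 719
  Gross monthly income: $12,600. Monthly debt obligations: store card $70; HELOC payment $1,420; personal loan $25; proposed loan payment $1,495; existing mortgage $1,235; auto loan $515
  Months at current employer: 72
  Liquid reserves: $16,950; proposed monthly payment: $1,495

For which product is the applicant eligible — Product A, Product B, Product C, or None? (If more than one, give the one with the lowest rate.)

Total debts = (70 + 1,420 + 25 + 1,495 + 1,235 + 515) = 4,760; DTI = 4,760/12,600 = 37.8%.
Reserves = 16,950/1,495 = 11.3 months.
Product A: score 719 ≥ 580; DTI 37.8% ≤ 40%; reserves 11.3 ≥ 3 mo → qualifies.
Product B: score 719 ≥ 640; DTI 37.8% ≤ 43%; reserves 11.3 ≥ 3 mo → qualifies.
Product C: score 719 ≥ 600; DTI 37.8% ≤ 45%; employment 72 ≥ 12 mo; reserves 11.3 ≥ 2 mo → qualifies.
Qualifying: Product A, Product B, Product C. Lowest rate is 4.88% → Product B.

Product B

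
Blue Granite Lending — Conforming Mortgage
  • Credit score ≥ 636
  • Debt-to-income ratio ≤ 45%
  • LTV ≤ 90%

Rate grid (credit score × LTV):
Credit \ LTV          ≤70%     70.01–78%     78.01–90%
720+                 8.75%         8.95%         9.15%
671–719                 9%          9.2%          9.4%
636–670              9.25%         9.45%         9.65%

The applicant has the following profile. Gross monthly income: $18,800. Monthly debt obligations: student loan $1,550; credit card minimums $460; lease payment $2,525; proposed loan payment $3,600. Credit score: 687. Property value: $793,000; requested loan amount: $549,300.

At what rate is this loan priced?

9%

Credit score 687 ≥ 636; Total monthly debts = (1,550 + 460 + 2,525 + 3,600) = 8,135. Debt-to-income = 8,135/18,800 = 43.3% — meets 45% limit
Loan-to-value = 549,300/793,000 = 69.3% — pass (90% max)
Credit 687 → row 671–719; LTV 69.3% → column ≤70%. Grid cell → 9%.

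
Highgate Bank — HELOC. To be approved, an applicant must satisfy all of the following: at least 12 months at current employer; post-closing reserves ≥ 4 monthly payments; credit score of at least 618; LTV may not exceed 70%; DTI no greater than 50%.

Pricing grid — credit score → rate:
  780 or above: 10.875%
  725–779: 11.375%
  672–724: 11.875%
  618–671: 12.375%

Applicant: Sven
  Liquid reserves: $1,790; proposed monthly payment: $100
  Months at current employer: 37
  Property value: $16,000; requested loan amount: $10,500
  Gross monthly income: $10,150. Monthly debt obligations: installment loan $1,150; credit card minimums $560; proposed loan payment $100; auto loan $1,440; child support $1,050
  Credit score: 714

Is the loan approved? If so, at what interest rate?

Approved at 11.875%

Credit score 714 ≥ 618 (meets minimum)
Liquid reserves cover 1,790/100 = 17.9 months — ≥ 4 required
Loan-to-value = 10,500/16,000 = 65.6% — pass (70% max)
Employment 37 ≥ 12 months
Total monthly debts = (1,150 + 560 + 100 + 1,440 + 1,050) = 4,300. DTI: 4,300 ÷ 10,150 = 42.4%, within the 50% cap
All requirements met. Score 714 falls in the 672–724 tier → 11.875%.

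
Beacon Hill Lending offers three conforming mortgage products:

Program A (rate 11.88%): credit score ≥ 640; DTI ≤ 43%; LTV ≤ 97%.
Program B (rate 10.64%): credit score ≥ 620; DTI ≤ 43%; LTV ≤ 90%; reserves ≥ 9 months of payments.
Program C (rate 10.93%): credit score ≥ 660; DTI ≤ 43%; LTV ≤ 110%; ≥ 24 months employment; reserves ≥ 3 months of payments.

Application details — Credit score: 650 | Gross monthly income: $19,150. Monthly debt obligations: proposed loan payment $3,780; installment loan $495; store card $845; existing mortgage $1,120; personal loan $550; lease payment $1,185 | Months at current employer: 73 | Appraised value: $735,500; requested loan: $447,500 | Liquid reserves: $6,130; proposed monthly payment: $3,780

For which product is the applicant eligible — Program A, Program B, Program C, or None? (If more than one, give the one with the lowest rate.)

Total debts = (3,780 + 495 + 845 + 1,120 + 550 + 1,185) = 7,975; DTI = 7,975/19,150 = 41.6%.
LTV = 447,500/735,500 = 60.8%.
Reserves = 6,130/3,780 = 1.6 months.
Program A: score 650 ≥ 640; DTI 41.6% ≤ 43%; LTV 60.8% ≤ 97% → qualifies.
Program B: score 650 ≥ 620; DTI 41.6% ≤ 43%; LTV 60.8% ≤ 90%; reserves 1.6 < 9 mo → does not qualify.
Program C: score 650 < 660; DTI 41.6% ≤ 43%; LTV 60.8% ≤ 110%; employment 73 ≥ 24 mo; reserves 1.6 < 3 mo → does not qualify.

Program A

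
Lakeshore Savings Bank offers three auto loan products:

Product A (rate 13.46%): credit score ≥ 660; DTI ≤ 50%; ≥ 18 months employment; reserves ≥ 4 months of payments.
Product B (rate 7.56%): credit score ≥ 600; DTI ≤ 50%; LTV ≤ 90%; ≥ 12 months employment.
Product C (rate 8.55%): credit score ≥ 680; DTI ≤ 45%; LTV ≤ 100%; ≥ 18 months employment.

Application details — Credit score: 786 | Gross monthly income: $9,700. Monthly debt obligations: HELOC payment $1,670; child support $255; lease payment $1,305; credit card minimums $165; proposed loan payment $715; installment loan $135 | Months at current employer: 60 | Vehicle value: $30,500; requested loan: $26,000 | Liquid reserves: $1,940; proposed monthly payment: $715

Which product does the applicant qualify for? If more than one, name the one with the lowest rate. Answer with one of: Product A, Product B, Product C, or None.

Total debts = (1,670 + 255 + 1,305 + 165 + 715 + 135) = 4,245; DTI = 4,245/9,700 = 43.8%.
LTV = 26,000/30,500 = 85.2%.
Reserves = 1,940/715 = 2.7 months.
Product A: score 786 ≥ 660; DTI 43.8% ≤ 50%; employment 60 ≥ 18 mo; reserves 2.7 < 4 mo → does not qualify.
Product B: score 786 ≥ 600; DTI 43.8% ≤ 50%; LTV 85.2% ≤ 90%; employment 60 ≥ 12 mo → qualifies.
Product C: score 786 ≥ 680; DTI 43.8% ≤ 45%; LTV 85.2% ≤ 100%; employment 60 ≥ 18 mo → qualifies.
Qualifying: Product B, Product C. Lowest rate is 7.56% → Product B.

Product B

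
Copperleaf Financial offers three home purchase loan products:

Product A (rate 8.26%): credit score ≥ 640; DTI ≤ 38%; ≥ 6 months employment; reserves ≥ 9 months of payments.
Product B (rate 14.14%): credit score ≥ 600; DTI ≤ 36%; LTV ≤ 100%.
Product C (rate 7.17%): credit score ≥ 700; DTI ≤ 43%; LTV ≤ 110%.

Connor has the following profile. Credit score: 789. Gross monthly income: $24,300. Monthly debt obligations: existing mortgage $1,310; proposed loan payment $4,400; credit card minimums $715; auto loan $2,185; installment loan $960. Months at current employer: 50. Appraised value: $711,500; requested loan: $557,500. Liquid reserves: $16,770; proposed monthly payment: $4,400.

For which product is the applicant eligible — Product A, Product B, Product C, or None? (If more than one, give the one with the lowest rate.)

Total debts = (1,310 + 4,400 + 715 + 2,185 + 960) = 9,570; DTI = 9,570/24,300 = 39.4%.
LTV = 557,500/711,500 = 78.4%.
Reserves = 16,770/4,400 = 3.8 months.
Product A: score 789 ≥ 640; DTI 39.4% > 38%; employment 50 ≥ 6 mo; reserves 3.8 < 9 mo → does not qualify.
Product B: score 789 ≥ 600; DTI 39.4% > 36%; LTV 78.4% ≤ 100% → does not qualify.
Product C: score 789 ≥ 700; DTI 39.4% ≤ 43%; LTV 78.4% ≤ 110% → qualifies.

Product C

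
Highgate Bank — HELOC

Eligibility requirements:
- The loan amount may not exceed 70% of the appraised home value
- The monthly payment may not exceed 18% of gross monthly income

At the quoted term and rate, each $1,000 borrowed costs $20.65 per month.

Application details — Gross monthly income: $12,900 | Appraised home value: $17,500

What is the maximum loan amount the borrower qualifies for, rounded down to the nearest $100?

Payment cap: 18% × $12,900 = $2,322/month.
At $20.65 per $1,000, that supports 2,322/20.65 × 1,000 ≈ $112,445 → $112,400.
LTV cap: 70% × $17,500 = $12,250 → $12,200.
Binding constraint: loan-to-value.

$12,200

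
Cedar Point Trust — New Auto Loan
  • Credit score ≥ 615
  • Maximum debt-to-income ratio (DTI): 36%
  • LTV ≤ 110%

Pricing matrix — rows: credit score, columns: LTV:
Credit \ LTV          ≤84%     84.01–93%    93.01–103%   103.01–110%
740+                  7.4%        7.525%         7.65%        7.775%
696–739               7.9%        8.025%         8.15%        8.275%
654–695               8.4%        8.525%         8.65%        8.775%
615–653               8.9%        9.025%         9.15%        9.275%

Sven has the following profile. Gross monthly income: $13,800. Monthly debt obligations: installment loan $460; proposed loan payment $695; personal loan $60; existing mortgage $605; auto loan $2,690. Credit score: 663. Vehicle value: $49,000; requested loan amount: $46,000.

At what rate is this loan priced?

Credit score 663 ≥ 615; Total monthly debts = (460 + 695 + 60 + 605 + 2,690) = 4,510. Debt-to-income = 4,510/13,800 = 32.7% — meets 36% limit
LTV: 46,000 ÷ 49,000 = 93.9%, within 110% cap
Row: 663 falls in 654–695. Column: 93.9% falls in 93.01–103%. Rate = 8.65%.

8.65%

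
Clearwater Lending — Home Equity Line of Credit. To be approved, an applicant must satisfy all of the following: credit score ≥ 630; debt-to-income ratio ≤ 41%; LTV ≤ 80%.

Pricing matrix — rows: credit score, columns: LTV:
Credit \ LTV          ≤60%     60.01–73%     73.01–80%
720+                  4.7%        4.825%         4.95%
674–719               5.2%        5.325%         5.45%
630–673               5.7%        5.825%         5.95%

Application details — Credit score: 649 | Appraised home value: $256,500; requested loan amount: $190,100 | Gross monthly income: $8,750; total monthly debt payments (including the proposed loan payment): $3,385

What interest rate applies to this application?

Credit score 649 ≥ 630; Debt-to-income = 3,385/8,750 = 38.7% — meets 41% limit
Loan-to-value = 190,100/256,500 = 74.1% — pass (80% max)
Score 649 is in the 630–673 band; LTV 74.1% is in the 73.01–80% band → 5.95%.

5.95%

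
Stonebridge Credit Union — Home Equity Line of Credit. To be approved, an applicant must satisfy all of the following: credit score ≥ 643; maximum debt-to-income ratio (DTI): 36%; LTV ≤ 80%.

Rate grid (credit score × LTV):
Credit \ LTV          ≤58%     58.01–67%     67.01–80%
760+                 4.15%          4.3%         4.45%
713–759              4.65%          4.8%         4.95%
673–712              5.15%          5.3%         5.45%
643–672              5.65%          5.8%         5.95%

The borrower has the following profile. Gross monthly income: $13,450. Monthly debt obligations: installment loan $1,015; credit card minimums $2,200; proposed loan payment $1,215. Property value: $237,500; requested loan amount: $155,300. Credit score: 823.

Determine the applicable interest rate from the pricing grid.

Credit score 823 ≥ 643; Total monthly debts = (1,015 + 2,200 + 1,215) = 4,430. Debt-to-income = 4,430/13,450 = 32.9% — meets 36% limit
Loan-to-value = 155,300/237,500 = 65.4% — pass (80% max)
Score 823 is in the 760+ band; LTV 65.4% is in the 58.01–67% band → 4.3%.

4.3%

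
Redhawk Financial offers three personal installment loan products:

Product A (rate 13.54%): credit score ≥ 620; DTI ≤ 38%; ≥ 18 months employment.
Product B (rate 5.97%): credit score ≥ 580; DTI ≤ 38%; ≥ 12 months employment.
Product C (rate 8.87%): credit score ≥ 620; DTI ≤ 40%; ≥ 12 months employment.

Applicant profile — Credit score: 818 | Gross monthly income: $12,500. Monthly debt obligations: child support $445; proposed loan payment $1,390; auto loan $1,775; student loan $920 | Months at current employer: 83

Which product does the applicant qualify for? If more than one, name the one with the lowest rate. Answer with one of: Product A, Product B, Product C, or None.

Product B

Total debts = (445 + 1,390 + 1,775 + 920) = 4,530; DTI = 4,530/12,500 = 36.2%.
Product A: score 818 ≥ 620; DTI 36.2% ≤ 38%; employment 83 ≥ 18 mo → qualifies.
Product B: score 818 ≥ 580; DTI 36.2% ≤ 38%; employment 83 ≥ 12 mo → qualifies.
Product C: score 818 ≥ 620; DTI 36.2% ≤ 40%; employment 83 ≥ 12 mo → qualifies.
Qualifying: Product A, Product B, Product C. Lowest rate is 5.97% → Product B.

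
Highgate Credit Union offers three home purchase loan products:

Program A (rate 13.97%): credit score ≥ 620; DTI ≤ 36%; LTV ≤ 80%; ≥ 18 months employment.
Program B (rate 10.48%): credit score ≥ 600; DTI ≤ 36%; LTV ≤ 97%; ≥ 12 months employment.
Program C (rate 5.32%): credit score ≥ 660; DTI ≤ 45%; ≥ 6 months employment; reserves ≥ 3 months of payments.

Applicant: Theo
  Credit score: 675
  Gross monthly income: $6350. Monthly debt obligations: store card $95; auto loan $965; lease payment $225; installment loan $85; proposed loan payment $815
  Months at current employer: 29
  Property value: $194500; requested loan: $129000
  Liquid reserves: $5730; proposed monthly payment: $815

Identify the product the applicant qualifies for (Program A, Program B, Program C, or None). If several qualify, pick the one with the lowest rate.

Program C

Total debts = (95 + 965 + 225 + 85 + 815) = 2,185; DTI = 2,185/6,350 = 34.4%.
LTV = 129,000/194,500 = 66.3%.
Reserves = 5,730/815 = 7.0 months.
Program A: score 675 ≥ 620; DTI 34.4% ≤ 36%; LTV 66.3% ≤ 80%; employment 29 ≥ 18 mo → qualifies.
Program B: score 675 ≥ 600; DTI 34.4% ≤ 36%; LTV 66.3% ≤ 97%; employment 29 ≥ 12 mo → qualifies.
Program C: score 675 ≥ 660; DTI 34.4% ≤ 45%; employment 29 ≥ 6 mo; reserves 7.0 ≥ 3 mo → qualifies.
Qualifying: Program A, Program B, Program C. Lowest rate is 5.32% → Program C.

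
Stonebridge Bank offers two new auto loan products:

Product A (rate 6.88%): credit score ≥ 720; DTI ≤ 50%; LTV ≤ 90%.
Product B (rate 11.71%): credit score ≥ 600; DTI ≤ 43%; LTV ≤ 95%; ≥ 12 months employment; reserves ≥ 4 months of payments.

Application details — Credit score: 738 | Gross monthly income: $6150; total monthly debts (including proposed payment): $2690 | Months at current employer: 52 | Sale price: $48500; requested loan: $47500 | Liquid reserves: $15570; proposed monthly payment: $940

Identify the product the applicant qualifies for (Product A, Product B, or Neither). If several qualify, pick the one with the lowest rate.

Neither

DTI = 2,690/6,150 = 43.7%.
LTV = 47,500/48,500 = 97.9%.
Reserves = 15,570/940 = 16.6 months.
Product A: score 738 ≥ 720; DTI 43.7% ≤ 50%; LTV 97.9% > 90% → does not qualify.
Product B: score 738 ≥ 600; DTI 43.7% > 43%; LTV 97.9% > 95%; employment 52 ≥ 12 mo; reserves 16.6 ≥ 4 mo → does not qualify.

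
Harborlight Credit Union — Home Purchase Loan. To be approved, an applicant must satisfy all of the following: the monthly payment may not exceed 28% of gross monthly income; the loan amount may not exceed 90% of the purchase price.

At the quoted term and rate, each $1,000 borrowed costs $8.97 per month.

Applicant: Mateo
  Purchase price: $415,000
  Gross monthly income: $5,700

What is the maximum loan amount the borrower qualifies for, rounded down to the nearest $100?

$177,900

Payment cap: 28% × $5,700 = $1,596/month.
At $8.97 per $1,000, that supports 1,596/8.97 × 1,000 ≈ $177,926 → $177,900.
LTV cap: 90% × $415,000 = $373,500 → $373,500.
Binding constraint: payment-to-income.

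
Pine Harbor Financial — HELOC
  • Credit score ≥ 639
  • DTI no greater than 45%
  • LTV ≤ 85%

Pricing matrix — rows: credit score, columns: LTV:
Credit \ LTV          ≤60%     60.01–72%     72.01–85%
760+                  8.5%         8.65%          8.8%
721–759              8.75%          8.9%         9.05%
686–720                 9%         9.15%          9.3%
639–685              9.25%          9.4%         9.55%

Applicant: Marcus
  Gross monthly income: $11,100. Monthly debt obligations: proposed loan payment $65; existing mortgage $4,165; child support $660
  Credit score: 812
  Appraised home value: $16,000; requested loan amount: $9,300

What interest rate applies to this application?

Credit score 812 ≥ 639; Total monthly debts = (65 + 4,165 + 660) = 4,890. Debt-to-income = 4,890/11,100 = 44.1% — meets 45% limit
LTV: 9,300 ÷ 16,000 = 58.1%, within 85% cap
Credit 812 → row 760+; LTV 58.1% → column ≤60%. Grid cell → 8.5%.

8.5%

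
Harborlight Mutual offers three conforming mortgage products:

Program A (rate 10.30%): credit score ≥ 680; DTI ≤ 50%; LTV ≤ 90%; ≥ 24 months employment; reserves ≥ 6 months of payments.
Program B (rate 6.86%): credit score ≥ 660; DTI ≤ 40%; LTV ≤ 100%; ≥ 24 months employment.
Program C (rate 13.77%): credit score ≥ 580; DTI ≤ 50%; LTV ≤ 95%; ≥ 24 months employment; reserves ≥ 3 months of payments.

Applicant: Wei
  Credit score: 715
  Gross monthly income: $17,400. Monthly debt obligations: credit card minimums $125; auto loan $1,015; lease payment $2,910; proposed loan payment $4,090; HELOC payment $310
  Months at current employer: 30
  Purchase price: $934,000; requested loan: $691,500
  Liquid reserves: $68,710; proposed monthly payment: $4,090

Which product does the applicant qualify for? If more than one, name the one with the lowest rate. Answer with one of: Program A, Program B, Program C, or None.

Total debts = (125 + 1,015 + 2,910 + 4,090 + 310) = 8,450; DTI = 8,450/17,400 = 48.6%.
LTV = 691,500/934,000 = 74%.
Reserves = 68,710/4,090 = 16.8 months.
Program A: score 715 ≥ 680; DTI 48.6% ≤ 50%; LTV 74% ≤ 90%; employment 30 ≥ 24 mo; reserves 16.8 ≥ 6 mo → qualifies.
Program B: score 715 ≥ 660; DTI 48.6% > 40%; LTV 74% ≤ 100%; employment 30 ≥ 24 mo → does not qualify.
Program C: score 715 ≥ 580; DTI 48.6% ≤ 50%; LTV 74% ≤ 95%; employment 30 ≥ 24 mo; reserves 16.8 ≥ 3 mo → qualifies.
Qualifying: Program A, Program C. Lowest rate is 10.30% → Program A.

Program A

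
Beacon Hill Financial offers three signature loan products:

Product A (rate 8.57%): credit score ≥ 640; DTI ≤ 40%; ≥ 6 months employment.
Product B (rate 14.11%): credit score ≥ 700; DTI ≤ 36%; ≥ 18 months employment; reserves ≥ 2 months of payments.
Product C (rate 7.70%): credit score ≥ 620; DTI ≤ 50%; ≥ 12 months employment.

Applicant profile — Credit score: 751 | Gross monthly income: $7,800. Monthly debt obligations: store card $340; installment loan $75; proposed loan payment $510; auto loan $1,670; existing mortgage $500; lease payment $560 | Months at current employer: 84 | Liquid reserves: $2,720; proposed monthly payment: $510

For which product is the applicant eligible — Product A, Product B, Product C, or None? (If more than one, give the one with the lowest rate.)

Product C

Total debts = (340 + 75 + 510 + 1,670 + 500 + 560) = 3,655; DTI = 3,655/7,800 = 46.9%.
Reserves = 2,720/510 = 5.3 months.
Product A: score 751 ≥ 640; DTI 46.9% > 40%; employment 84 ≥ 6 mo → does not qualify.
Product B: score 751 ≥ 700; DTI 46.9% > 36%; employment 84 ≥ 18 mo; reserves 5.3 ≥ 2 mo → does not qualify.
Product C: score 751 ≥ 620; DTI 46.9% ≤ 50%; employment 84 ≥ 12 mo → qualifies.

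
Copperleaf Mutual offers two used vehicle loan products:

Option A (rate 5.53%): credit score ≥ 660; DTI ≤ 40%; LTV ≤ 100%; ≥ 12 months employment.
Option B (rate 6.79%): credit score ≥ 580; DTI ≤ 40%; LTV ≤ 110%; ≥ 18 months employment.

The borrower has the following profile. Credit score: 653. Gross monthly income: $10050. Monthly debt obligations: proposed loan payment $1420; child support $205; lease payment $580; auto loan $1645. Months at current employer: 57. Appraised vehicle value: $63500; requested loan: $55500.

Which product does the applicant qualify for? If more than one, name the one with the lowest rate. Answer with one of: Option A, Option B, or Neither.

Option B

Total debts = (1,420 + 205 + 580 + 1,645) = 3,850; DTI = 3,850/10,050 = 38.3%.
LTV = 55,500/63,500 = 87.4%.
Option A: score 653 < 660; DTI 38.3% ≤ 40%; LTV 87.4% ≤ 100%; employment 57 ≥ 12 mo → does not qualify.
Option B: score 653 ≥ 580; DTI 38.3% ≤ 40%; LTV 87.4% ≤ 110%; employment 57 ≥ 18 mo → qualifies.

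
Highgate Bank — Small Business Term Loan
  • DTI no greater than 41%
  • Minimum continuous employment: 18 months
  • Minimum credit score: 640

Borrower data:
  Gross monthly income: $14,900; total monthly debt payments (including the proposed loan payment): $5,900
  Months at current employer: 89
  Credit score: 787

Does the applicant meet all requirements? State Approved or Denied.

Approved

Debt-to-income = 5,900/14,900 = 39.6% — meets 41% limit
Employment 89 ≥ 18 months
Credit score 787 ≥ 640 (meets)
All criteria satisfied.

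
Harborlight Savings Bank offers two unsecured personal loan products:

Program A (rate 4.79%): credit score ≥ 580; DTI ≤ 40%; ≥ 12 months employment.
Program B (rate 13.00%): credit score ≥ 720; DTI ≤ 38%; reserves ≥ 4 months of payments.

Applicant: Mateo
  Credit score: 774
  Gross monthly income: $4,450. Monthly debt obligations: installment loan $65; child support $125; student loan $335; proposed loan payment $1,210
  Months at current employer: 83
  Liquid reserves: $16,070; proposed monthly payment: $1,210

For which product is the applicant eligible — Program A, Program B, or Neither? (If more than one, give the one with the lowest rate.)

Program A

Total debts = (65 + 125 + 335 + 1,210) = 1,735; DTI = 1,735/4,450 = 39%.
Reserves = 16,070/1,210 = 13.3 months.
Program A: score 774 ≥ 580; DTI 39% ≤ 40%; employment 83 ≥ 12 mo → qualifies.
Program B: score 774 ≥ 720; DTI 39% > 38%; reserves 13.3 ≥ 4 mo → does not qualify.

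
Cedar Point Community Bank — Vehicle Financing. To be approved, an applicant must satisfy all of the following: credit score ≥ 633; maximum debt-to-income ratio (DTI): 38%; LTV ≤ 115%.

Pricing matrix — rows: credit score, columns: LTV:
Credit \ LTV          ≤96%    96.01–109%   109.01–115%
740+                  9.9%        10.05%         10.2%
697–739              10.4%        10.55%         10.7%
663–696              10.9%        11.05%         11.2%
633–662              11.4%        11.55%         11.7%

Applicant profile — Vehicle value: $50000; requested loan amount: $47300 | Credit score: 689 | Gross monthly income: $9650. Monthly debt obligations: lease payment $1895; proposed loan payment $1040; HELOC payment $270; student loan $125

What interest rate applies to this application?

10.9%

Credit score 689 ≥ 633; Total monthly debts = (1,895 + 1,040 + 270 + 125) = 3,330. Debt-to-income = 3,330/9,650 = 34.5% — meets 38% limit
LTV: 47,300 ÷ 50,000 = 94.6%, within 115% cap
Score 689 is in the 663–696 band; LTV 94.6% is in the ≤96% band → 10.9%.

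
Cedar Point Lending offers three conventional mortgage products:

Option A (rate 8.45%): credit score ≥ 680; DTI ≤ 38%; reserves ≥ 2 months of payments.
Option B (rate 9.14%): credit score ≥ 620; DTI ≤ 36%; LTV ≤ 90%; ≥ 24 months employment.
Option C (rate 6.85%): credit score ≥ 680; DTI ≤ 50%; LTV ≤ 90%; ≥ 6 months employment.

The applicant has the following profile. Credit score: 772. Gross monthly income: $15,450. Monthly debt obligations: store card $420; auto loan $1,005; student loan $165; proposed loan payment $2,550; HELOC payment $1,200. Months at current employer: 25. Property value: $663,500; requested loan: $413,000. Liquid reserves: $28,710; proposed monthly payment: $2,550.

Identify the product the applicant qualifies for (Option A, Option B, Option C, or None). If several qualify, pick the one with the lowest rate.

Option C

Total debts = (420 + 1,005 + 165 + 2,550 + 1,200) = 5,340; DTI = 5,340/15,450 = 34.6%.
LTV = 413,000/663,500 = 62.2%.
Reserves = 28,710/2,550 = 11.3 months.
Option A: score 772 ≥ 680; DTI 34.6% ≤ 38%; reserves 11.3 ≥ 2 mo → qualifies.
Option B: score 772 ≥ 620; DTI 34.6% ≤ 36%; LTV 62.2% ≤ 90%; employment 25 ≥ 24 mo → qualifies.
Option C: score 772 ≥ 680; DTI 34.6% ≤ 50%; LTV 62.2% ≤ 90%; employment 25 ≥ 6 mo → qualifies.
Qualifying: Option A, Option B, Option C. Lowest rate is 6.85% → Option C.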